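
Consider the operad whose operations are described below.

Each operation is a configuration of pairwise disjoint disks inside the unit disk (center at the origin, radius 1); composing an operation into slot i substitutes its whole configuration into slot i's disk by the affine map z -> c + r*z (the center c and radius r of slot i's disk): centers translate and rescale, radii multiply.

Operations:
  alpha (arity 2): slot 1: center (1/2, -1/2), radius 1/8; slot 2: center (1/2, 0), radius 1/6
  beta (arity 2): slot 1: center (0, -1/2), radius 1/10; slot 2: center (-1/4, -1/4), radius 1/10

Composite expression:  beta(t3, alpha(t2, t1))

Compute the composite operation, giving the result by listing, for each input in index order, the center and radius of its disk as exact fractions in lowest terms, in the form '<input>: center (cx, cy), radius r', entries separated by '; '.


t1: center (-1/5, -1/4), radius 1/60; t2: center (-1/5, -3/10), radius 1/80; t3: center (0, -1/2), radius 1/10

Below beta, radii multiply path by path; the t-disk centers shift.
input t3: applying the 1 nested substitution gives center (0, -1/2), radius 1/10
input t2: applying the 2 nested substitutions gives center (-1/5, -3/10), radius 1/80
input t1: applying the 2 nested substitutions gives center (-1/5, -1/4), radius 1/60


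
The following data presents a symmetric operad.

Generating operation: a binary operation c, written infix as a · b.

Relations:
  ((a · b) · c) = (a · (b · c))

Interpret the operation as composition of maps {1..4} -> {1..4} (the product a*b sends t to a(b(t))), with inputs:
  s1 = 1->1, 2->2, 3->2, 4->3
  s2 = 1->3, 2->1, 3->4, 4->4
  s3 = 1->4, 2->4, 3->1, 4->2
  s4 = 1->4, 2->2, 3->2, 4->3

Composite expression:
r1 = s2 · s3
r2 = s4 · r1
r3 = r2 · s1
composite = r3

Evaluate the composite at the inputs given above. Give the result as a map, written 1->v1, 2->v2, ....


1->3, 2->3, 3->3, 4->2

(s2 · s3) = 1->4, 2->4, 3->3, 4->1
(s4 · (s2 · s3)) = 1->3, 2->3, 3->2, 4->4
((s4 · (s2 · s3)) · s1) = 1->3, 2->3, 3->3, 4->2


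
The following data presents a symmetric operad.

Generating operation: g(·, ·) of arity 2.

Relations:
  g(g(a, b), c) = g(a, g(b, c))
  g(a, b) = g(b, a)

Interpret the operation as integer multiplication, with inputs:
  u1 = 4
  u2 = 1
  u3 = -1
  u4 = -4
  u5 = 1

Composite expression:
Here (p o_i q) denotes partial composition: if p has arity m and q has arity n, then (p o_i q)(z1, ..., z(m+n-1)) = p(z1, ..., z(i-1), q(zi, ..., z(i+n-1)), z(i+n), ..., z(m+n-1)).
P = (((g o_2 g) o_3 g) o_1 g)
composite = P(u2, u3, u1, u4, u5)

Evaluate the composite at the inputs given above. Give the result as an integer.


16

g(u2, u3) = -1
g(u4, u5) = -4
g(u1, g(u4, u5)) = -16
g(g(u2, u3), g(u1, g(u4, u5))) = 16


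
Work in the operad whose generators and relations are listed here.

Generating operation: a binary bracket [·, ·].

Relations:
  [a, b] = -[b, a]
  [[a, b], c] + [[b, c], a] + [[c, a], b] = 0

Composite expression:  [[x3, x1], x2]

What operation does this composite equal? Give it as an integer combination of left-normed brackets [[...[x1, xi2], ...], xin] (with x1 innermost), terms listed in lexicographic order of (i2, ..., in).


Skip Jacobi rewriting: expand, keep x1-initial words, read off terms.
Composite bracket: [[x3, x1], x2]
Applying ab - ba throughout gives 4 signed words (2^2 = 4).
Words beginning with x1 determine it all:
  x1x3x2 (sign -1) contributes -[[x1, x3], x2]

-[[x1, x3], x2]


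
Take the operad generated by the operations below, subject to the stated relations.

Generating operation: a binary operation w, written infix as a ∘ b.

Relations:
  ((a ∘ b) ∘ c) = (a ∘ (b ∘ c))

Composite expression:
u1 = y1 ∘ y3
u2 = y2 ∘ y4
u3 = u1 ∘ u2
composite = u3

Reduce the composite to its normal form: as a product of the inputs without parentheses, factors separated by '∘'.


Every regrouping of w is equal, so read the y-inputs in written order.
(y1 ∘ y3) unparenthesizes to y1 ∘ y3
(y2 ∘ y4) unparenthesizes to y2 ∘ y4
((y1 ∘ y3) ∘ (y2 ∘ y4)) unparenthesizes to y1 ∘ y3 ∘ y2 ∘ y4

y1 ∘ y3 ∘ y2 ∘ y4


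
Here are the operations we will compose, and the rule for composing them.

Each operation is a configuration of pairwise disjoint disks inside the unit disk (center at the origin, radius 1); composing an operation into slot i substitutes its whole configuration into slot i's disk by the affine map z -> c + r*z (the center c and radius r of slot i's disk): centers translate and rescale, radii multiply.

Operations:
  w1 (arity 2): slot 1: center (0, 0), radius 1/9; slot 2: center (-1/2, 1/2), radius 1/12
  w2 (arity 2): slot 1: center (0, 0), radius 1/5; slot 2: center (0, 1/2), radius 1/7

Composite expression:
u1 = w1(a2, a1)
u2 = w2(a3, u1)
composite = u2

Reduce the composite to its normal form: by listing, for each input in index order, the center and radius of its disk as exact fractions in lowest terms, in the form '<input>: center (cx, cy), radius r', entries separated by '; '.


a1: center (-1/14, 4/7), radius 1/84; a2: center (0, 1/2), radius 1/63; a3: center (0, 0), radius 1/5

Only the slot chain above each a matters under w2; compose those maps.
for a3, the 1-step affine chain lands on center (0, 0), radius 1/5
for a2, the 2-step affine chain lands on center (0, 1/2), radius 1/63
for a1, the 2-step affine chain lands on center (-1/14, 4/7), radius 1/84


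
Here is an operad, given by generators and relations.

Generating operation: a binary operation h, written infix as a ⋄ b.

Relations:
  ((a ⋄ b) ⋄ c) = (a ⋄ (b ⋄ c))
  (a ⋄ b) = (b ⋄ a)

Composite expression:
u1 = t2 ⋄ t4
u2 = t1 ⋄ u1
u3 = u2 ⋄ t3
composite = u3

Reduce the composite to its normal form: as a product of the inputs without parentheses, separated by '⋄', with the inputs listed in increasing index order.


Reordering under h is free, so list the t-inputs canonically.
(t2 ⋄ t4) linearizes to t2 ⋄ t4
(t1 ⋄ (t2 ⋄ t4)) linearizes to t1 ⋄ t2 ⋄ t4
((t1 ⋄ (t2 ⋄ t4)) ⋄ t3) linearizes to t1 ⋄ t2 ⋄ t4 ⋄ t3
reordering the factors by index: t1 ⋄ t2 ⋄ t3 ⋄ t4

t1 ⋄ t2 ⋄ t3 ⋄ t4


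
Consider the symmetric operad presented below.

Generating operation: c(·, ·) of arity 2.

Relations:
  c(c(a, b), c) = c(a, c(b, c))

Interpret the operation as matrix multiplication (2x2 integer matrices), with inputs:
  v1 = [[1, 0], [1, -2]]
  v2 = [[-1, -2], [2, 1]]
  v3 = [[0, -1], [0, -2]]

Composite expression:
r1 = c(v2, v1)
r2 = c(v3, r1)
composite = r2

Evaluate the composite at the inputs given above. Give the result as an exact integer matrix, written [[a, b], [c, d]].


[[-3, 2], [-6, 4]]

c(v2, v1) = [[-3, 4], [3, -2]]
c(v3, c(v2, v1)) = [[-3, 2], [-6, 4]]


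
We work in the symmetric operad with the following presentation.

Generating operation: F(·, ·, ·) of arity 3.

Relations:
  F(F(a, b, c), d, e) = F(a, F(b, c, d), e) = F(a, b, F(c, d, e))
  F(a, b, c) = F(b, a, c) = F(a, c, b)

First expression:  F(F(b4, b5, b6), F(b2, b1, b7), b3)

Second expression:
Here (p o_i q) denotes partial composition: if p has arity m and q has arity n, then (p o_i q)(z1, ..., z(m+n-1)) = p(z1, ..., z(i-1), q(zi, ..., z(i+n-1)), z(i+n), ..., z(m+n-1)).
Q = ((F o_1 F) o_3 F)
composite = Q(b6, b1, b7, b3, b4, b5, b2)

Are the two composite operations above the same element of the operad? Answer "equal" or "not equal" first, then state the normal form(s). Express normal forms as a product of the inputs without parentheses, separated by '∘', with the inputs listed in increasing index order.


The first expression reduces to b1 ∘ b2 ∘ b3 ∘ b4 ∘ b5 ∘ b6 ∘ b7
The second expression reduces to b1 ∘ b2 ∘ b3 ∘ b4 ∘ b5 ∘ b6 ∘ b7
Identical normal forms: equal.

equal: each reduces to b1 ∘ b2 ∘ b3 ∘ b4 ∘ b5 ∘ b6 ∘ b7


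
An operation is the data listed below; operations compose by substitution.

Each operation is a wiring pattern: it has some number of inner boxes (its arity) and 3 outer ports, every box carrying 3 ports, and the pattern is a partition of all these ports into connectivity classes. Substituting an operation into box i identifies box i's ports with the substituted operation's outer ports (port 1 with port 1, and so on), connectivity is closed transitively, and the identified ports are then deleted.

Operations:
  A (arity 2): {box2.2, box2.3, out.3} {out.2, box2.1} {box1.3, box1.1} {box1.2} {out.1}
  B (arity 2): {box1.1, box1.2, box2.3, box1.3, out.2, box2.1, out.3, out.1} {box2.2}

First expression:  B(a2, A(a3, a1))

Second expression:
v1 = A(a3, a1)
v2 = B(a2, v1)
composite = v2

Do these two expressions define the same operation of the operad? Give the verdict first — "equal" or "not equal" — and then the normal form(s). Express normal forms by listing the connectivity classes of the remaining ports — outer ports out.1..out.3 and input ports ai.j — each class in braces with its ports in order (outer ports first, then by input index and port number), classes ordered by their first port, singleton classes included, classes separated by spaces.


equal: each reduces to {out.1, out.2, out.3, a1.2, a1.3, a2.1, a2.2, a2.3} {a1.1} {a3.1, a3.3} {a3.2}

Reducing the first expression gives {out.1, out.2, out.3, a1.2, a1.3, a2.1, a2.2, a2.3} {a1.1} {a3.1, a3.3} {a3.2}
Reducing the second expression gives {out.1, out.2, out.3, a1.2, a1.3, a2.1, a2.2, a2.3} {a1.1} {a3.1, a3.3} {a3.2}
One common form — equal.


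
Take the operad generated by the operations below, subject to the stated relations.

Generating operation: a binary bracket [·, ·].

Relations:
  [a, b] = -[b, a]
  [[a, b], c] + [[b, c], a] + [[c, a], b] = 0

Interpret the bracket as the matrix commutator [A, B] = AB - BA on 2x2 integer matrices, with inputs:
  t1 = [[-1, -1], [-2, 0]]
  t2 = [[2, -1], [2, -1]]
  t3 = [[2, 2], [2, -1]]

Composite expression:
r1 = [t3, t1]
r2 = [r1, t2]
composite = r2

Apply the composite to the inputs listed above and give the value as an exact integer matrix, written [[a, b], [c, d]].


[[2, 7], [20, -2]]

[t3, t1] = [[-2, -1], [4, 2]]
[[t3, t1], t2] = [[2, 7], [20, -2]]


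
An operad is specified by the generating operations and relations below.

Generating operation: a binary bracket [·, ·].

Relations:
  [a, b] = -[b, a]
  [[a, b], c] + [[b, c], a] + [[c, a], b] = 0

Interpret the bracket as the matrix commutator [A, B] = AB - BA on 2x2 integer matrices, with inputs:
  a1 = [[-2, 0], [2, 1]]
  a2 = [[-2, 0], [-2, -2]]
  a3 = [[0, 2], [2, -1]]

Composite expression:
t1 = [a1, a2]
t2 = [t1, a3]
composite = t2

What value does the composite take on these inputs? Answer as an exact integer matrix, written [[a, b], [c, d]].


[[12, 0], [-6, -12]]

[a1, a2] = [[0, 0], [-6, 0]]
[[a1, a2], a3] = [[12, 0], [-6, -12]]


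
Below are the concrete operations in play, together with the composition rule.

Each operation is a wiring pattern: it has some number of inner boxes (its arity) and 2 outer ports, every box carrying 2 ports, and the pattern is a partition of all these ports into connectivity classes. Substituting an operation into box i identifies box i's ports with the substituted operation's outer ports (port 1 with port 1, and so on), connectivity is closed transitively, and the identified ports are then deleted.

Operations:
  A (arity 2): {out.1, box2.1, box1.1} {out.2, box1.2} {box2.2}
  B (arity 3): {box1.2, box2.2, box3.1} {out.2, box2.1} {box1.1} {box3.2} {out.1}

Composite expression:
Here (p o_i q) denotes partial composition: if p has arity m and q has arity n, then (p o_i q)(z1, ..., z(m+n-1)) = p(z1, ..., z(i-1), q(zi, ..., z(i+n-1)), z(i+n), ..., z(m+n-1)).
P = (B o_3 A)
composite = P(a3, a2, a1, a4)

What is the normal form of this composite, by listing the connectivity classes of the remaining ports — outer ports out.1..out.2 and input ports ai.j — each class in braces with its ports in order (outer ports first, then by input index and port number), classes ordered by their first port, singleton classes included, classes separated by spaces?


After gluing at B, chains via deleted ports link the a-ports.
through A, on inputs (a1, a4): {out.1, a1.1, a4.1} {out.2, a1.2} {a4.2} (out.j = stage outer ports)
through B, on inputs (a3, a2, a1, a4): {out.1} {out.2, a2.1} {a1.1, a2.2, a3.2, a4.1} {a1.2} {a3.1} {a4.2} (out.j = stage outer ports)

{out.1} {out.2, a2.1} {a1.1, a2.2, a3.2, a4.1} {a1.2} {a3.1} {a4.2}


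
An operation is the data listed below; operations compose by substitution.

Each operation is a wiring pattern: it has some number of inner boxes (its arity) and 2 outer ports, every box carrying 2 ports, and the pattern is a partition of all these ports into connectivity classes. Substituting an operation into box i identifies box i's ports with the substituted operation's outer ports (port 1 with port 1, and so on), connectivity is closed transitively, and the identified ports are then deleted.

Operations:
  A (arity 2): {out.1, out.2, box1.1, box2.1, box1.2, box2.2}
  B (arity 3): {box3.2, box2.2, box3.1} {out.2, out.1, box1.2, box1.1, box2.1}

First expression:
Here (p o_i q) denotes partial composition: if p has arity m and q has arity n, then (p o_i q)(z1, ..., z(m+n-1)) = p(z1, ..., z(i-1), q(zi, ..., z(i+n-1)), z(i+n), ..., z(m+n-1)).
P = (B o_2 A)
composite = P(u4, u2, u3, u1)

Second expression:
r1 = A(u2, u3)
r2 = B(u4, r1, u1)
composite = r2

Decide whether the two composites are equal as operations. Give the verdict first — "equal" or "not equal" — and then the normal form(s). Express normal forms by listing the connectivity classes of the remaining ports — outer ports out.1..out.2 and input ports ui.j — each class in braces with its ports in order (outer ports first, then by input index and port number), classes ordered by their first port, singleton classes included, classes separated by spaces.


equal — both sides give {out.1, out.2, u1.1, u1.2, u2.1, u2.2, u3.1, u3.2, u4.1, u4.2}

The first composite normalizes to {out.1, out.2, u1.1, u1.2, u2.1, u2.2, u3.1, u3.2, u4.1, u4.2}
The second composite normalizes to {out.1, out.2, u1.1, u1.2, u2.1, u2.2, u3.1, u3.2, u4.1, u4.2}
Both agree, so they are equal.


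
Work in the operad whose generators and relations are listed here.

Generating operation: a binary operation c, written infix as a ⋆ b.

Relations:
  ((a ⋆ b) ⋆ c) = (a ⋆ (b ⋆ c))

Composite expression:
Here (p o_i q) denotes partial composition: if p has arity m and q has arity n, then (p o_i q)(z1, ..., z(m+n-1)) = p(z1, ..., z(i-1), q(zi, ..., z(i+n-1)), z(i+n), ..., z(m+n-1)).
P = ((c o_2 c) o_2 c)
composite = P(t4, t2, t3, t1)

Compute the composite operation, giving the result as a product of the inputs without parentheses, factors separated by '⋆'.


t4 ⋆ t2 ⋆ t3 ⋆ t1

The c-tree's shape is irrelevant; the t-reading-order decides.
(t2 ⋆ t3) unparenthesizes to t2 ⋆ t3
((t2 ⋆ t3) ⋆ t1) unparenthesizes to t2 ⋆ t3 ⋆ t1
(t4 ⋆ ((t2 ⋆ t3) ⋆ t1)) unparenthesizes to t4 ⋆ t2 ⋆ t3 ⋆ t1


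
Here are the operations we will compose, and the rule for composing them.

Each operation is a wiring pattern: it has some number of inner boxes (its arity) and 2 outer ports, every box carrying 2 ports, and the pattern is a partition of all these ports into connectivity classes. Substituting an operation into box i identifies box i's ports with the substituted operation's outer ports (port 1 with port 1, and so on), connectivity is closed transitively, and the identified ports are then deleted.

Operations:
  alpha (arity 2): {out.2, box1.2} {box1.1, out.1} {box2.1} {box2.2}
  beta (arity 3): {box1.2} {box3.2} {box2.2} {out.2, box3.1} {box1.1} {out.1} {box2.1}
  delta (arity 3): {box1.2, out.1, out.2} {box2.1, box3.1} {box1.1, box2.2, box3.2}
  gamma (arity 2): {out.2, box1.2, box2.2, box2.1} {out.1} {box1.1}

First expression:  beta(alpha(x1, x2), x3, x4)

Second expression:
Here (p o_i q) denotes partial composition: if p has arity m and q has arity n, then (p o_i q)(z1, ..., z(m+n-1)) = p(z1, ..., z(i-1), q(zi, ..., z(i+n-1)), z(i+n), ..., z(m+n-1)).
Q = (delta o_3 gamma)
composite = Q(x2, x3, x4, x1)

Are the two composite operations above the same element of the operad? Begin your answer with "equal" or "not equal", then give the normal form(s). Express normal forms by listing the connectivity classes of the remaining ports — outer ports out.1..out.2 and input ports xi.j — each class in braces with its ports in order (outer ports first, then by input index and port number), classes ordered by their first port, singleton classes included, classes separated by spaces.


not equal: they reduce to {out.1} {out.2, x4.1} {x1.1} {x1.2} {x2.1} {x2.2} {x3.1} {x3.2} {x4.2} and {out.1, out.2, x2.2} {x1.1, x1.2, x2.1, x3.2, x4.2} {x3.1} {x4.1}

The first expression, normalized: {out.1} {out.2, x4.1} {x1.1} {x1.2} {x2.1} {x2.2} {x3.1} {x3.2} {x4.2}
The second expression, normalized: {out.1, out.2, x2.2} {x1.1, x1.2, x2.1, x3.2, x4.2} {x3.1} {x4.1}
Distinct normal forms: not equal.


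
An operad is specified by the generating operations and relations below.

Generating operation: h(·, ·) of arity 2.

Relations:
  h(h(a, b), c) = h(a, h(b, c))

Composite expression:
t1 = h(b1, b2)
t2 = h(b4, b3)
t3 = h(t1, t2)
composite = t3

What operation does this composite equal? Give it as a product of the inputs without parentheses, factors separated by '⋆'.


Every regrouping of h is equal, so read the b-inputs in written order.
h(b1, b2) linearizes to b1 ⋆ b2
h(b4, b3) linearizes to b4 ⋆ b3
h(h(b1, b2), h(b4, b3)) linearizes to b1 ⋆ b2 ⋆ b4 ⋆ b3

b1 ⋆ b2 ⋆ b4 ⋆ b3


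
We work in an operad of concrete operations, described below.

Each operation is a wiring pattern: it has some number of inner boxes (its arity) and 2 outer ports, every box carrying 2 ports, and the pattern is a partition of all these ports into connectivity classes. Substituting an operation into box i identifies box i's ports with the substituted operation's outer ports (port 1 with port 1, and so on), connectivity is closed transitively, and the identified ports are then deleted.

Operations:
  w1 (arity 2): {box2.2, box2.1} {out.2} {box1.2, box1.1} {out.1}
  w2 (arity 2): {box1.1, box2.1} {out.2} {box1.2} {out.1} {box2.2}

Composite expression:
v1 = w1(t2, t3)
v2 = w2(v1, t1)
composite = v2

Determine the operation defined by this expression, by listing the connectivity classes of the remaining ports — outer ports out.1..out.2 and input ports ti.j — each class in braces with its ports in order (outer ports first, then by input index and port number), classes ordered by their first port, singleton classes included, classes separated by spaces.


{out.1} {out.2} {t1.1} {t1.2} {t2.1, t2.2} {t3.1, t3.2}

Substituting into w2 glues patterns; closure does the rest.
composing w1 on (t2, t3), with out.j its own outer ports: {out.1} {out.2} {t2.1, t2.2} {t3.1, t3.2}
composing w2 on (t2, t3, t1), with out.j its own outer ports: {out.1} {out.2} {t1.1} {t1.2} {t2.1, t2.2} {t3.1, t3.2}


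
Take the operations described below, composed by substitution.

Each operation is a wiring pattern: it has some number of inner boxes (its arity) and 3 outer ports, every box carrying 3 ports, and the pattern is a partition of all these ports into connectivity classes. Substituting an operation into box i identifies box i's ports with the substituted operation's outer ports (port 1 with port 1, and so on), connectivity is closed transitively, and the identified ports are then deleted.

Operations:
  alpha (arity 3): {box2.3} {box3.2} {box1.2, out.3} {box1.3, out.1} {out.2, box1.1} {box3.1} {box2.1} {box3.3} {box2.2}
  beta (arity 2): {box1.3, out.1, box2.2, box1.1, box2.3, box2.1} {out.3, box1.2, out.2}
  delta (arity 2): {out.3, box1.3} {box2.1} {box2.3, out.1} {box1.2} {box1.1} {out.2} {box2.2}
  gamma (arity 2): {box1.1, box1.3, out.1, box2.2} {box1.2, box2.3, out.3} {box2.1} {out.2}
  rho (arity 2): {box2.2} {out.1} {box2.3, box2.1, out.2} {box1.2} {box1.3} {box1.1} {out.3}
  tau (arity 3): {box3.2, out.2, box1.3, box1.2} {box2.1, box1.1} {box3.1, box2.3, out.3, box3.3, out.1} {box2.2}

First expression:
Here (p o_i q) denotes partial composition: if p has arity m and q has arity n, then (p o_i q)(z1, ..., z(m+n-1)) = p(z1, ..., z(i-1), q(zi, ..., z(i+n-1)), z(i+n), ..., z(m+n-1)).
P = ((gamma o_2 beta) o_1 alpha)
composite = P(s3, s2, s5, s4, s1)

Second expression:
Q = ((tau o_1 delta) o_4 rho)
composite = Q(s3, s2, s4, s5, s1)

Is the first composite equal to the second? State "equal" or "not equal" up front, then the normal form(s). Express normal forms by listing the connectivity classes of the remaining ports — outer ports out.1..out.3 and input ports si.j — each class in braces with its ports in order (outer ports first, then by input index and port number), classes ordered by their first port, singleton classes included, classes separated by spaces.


not equal: they reduce to {out.1, out.3, s3.1, s3.2, s3.3, s4.2} {out.2} {s1.1, s1.2, s1.3, s4.1, s4.3} {s2.1} {s2.2} {s2.3} {s5.1} {s5.2} {s5.3} and {out.1, out.3, s4.3} {out.2, s1.1, s1.3, s3.3} {s1.2} {s2.1} {s2.2} {s2.3, s4.1} {s3.1} {s3.2} {s4.2} {s5.1} {s5.2} {s5.3}

The first composite normalizes to {out.1, out.3, s3.1, s3.2, s3.3, s4.2} {out.2} {s1.1, s1.2, s1.3, s4.1, s4.3} {s2.1} {s2.2} {s2.3} {s5.1} {s5.2} {s5.3}
The second composite normalizes to {out.1, out.3, s4.3} {out.2, s1.1, s1.3, s3.3} {s1.2} {s2.1} {s2.2} {s2.3, s4.1} {s3.1} {s3.2} {s4.2} {s5.1} {s5.2} {s5.3}
The normal forms differ: not equal.


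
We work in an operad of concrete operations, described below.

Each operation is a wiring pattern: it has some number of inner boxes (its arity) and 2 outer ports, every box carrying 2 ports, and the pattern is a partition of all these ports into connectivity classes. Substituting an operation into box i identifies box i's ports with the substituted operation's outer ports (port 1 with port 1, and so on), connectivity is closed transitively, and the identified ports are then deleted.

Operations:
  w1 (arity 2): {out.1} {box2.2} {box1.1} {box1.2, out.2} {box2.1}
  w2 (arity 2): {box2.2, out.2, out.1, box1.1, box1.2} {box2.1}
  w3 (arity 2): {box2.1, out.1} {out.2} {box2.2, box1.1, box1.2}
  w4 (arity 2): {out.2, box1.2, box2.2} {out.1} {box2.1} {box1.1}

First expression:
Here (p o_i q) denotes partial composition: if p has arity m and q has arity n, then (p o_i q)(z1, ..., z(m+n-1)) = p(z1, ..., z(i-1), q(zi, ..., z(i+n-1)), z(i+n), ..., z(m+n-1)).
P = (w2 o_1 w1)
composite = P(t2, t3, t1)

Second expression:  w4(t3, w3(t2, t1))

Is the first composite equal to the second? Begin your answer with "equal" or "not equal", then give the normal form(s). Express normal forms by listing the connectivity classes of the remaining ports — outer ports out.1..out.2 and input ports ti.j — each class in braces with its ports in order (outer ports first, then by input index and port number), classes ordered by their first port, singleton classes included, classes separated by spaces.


not equal; the first gives {out.1, out.2, t1.2, t2.2} {t1.1} {t2.1} {t3.1} {t3.2} and the second {out.1} {out.2, t3.2} {t1.1} {t1.2, t2.1, t2.2} {t3.1}

Normal form of the first expression: {out.1, out.2, t1.2, t2.2} {t1.1} {t2.1} {t3.1} {t3.2}
Normal form of the second expression: {out.1} {out.2, t3.2} {t1.1} {t1.2, t2.1, t2.2} {t3.1}
Different reductions; not equal.


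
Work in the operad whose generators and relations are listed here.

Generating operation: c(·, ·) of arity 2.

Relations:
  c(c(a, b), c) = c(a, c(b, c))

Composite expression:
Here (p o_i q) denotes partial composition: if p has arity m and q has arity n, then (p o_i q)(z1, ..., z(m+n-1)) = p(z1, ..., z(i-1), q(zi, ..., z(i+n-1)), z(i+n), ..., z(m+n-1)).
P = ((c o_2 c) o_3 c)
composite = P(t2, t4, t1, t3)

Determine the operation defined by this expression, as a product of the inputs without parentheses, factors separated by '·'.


t2 · t4 · t1 · t3

Under associativity of c, the answer is the t's in reading order.
c(t1, t3) collapses to t1 · t3
c(t4, c(t1, t3)) collapses to t4 · t1 · t3
c(t2, c(t4, c(t1, t3))) collapses to t2 · t4 · t1 · t3


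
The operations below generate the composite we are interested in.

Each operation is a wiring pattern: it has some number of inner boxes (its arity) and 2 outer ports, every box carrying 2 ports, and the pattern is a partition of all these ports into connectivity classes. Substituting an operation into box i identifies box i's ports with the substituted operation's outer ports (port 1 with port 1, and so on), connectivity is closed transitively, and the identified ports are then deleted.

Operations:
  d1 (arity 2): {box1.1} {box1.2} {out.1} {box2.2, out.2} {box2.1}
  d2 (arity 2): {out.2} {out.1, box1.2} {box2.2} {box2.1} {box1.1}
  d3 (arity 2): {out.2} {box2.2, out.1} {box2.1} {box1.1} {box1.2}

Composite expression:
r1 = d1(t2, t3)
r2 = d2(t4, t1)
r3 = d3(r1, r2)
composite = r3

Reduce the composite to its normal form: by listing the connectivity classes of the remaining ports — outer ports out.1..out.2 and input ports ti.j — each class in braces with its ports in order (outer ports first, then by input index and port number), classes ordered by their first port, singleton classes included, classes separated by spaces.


Connectivity passes through glued d3-boundaries; trace each wire chain.
composing d1 on (t2, t3), with out.j its own outer ports: {out.1} {out.2, t3.2} {t2.1} {t2.2} {t3.1}
composing d2 on (t4, t1), with out.j its own outer ports: {out.1, t4.2} {out.2} {t1.1} {t1.2} {t4.1}
composing d3 on (t2, t3, t4, t1), with out.j its own outer ports: {out.1} {out.2} {t1.1} {t1.2} {t2.1} {t2.2} {t3.1} {t3.2} {t4.1} {t4.2}

{out.1} {out.2} {t1.1} {t1.2} {t2.1} {t2.2} {t3.1} {t3.2} {t4.1} {t4.2}


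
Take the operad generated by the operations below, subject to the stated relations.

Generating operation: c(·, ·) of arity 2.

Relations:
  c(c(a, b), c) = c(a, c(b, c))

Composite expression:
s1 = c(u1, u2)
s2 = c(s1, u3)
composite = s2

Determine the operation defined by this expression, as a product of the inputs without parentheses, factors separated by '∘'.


Every regrouping of c is equal, so read the u-inputs in written order.
c(u1, u2) unparenthesizes to u1 ∘ u2
c(c(u1, u2), u3) unparenthesizes to u1 ∘ u2 ∘ u3

u1 ∘ u2 ∘ u3


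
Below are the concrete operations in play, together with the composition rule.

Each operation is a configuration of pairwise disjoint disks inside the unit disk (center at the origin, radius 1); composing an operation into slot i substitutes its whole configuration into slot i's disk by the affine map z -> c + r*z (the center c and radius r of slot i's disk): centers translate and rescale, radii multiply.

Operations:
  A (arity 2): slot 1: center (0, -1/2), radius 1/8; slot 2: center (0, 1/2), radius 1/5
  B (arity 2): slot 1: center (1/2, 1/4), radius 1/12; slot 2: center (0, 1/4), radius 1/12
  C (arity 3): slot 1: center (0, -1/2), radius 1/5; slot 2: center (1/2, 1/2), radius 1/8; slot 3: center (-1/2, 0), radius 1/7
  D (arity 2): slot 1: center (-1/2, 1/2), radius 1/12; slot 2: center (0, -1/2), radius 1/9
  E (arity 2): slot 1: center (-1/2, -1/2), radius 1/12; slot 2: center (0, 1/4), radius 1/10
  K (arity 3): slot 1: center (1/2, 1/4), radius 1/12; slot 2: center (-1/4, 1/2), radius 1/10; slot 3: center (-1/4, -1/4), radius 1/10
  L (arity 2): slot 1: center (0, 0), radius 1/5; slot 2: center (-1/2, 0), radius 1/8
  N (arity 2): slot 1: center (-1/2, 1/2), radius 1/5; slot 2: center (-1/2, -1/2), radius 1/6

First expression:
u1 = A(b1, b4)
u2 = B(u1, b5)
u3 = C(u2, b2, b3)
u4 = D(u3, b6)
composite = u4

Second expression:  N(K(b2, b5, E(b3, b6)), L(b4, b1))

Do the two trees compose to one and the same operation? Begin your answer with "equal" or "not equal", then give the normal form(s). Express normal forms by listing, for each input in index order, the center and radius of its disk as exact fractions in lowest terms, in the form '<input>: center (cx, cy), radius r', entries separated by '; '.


In normal form, the first expression is b1: center (-59/120, 133/288), radius 1/5760; b2: center (-11/24, 13/24), radius 1/96; b3: center (-13/24, 1/2), radius 1/84; b4: center (-59/120, 667/1440), radius 1/3600; b5: center (-1/2, 37/80), radius 1/720; b6: center (0, -1/2), radius 1/9
In normal form, the second expression is b1: center (-7/12, -1/2), radius 1/48; b2: center (-2/5, 11/20), radius 1/60; b3: center (-14/25, 11/25), radius 1/600; b4: center (-1/2, -1/2), radius 1/30; b5: center (-11/20, 3/5), radius 1/50; b6: center (-11/20, 91/200), radius 1/500
Different reductions; not equal.

not equal — first b1: center (-59/120, 133/288), radius 1/5760; b2: center (-11/24, 13/24), radius 1/96; b3: center (-13/24, 1/2), radius 1/84; b4: center (-59/120, 667/1440), radius 1/3600; b5: center (-1/2, 37/80), radius 1/720; b6: center (0, -1/2), radius 1/9, second b1: center (-7/12, -1/2), radius 1/48; b2: center (-2/5, 11/20), radius 1/60; b3: center (-14/25, 11/25), radius 1/600; b4: center (-1/2, -1/2), radius 1/30; b5: center (-11/20, 3/5), radius 1/50; b6: center (-11/20, 91/200), radius 1/500


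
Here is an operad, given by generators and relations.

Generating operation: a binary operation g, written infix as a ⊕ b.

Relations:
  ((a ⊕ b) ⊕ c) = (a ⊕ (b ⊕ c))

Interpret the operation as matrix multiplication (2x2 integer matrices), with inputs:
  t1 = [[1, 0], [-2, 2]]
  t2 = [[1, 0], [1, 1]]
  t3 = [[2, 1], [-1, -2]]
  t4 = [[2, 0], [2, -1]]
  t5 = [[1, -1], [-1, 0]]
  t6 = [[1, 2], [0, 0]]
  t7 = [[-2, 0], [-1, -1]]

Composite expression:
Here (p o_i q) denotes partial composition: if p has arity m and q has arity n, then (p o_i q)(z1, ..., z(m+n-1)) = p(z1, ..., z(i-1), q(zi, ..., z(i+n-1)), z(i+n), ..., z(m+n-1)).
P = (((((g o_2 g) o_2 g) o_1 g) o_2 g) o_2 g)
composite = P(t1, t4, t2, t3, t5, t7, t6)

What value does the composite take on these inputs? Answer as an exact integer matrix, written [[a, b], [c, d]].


[[0, 0], [6, 12]]


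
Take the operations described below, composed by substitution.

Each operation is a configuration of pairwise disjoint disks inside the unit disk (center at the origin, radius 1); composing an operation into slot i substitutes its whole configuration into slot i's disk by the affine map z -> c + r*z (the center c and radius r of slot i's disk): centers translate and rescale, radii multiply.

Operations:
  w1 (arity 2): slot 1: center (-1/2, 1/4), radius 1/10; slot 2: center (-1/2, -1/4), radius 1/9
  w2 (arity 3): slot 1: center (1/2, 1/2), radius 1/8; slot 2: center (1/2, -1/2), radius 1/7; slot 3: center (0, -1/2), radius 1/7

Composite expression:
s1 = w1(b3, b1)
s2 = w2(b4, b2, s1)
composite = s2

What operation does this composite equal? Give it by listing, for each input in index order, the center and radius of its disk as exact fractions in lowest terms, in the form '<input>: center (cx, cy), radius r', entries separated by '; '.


b1: center (-1/14, -15/28), radius 1/63; b2: center (1/2, -1/2), radius 1/7; b3: center (-1/14, -13/28), radius 1/70; b4: center (1/2, 1/2), radius 1/8

Each b-disk chains the slot maps above it in w2; radii multiply.
b4: after 1 affine step, its disk has center (1/2, 1/2), radius 1/8
b2: after 1 affine step, its disk has center (1/2, -1/2), radius 1/7
b3: after 2 affine steps, its disk has center (-1/14, -13/28), radius 1/70
b1: after 2 affine steps, its disk has center (-1/14, -15/28), radius 1/63


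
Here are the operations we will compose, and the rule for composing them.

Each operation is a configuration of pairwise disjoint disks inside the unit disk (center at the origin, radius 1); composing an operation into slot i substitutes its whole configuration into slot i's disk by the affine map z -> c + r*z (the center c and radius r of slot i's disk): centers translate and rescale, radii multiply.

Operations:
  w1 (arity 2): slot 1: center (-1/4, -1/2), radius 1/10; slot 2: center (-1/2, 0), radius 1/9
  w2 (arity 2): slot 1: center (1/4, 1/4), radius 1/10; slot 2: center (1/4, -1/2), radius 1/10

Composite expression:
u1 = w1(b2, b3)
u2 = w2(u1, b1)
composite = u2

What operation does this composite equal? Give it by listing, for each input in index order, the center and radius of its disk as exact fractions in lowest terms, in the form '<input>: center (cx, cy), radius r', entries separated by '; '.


b1: center (1/4, -1/2), radius 1/10; b2: center (9/40, 1/5), radius 1/100; b3: center (1/5, 1/4), radius 1/90

Follow each b-input down from w2: c' goes to c + r*c', radius to r*r'.
tracing b2 down its 2-map path: center (9/40, 1/5), radius 1/100
tracing b3 down its 2-map path: center (1/5, 1/4), radius 1/90
tracing b1 down its 1-map path: center (1/4, -1/2), radius 1/10


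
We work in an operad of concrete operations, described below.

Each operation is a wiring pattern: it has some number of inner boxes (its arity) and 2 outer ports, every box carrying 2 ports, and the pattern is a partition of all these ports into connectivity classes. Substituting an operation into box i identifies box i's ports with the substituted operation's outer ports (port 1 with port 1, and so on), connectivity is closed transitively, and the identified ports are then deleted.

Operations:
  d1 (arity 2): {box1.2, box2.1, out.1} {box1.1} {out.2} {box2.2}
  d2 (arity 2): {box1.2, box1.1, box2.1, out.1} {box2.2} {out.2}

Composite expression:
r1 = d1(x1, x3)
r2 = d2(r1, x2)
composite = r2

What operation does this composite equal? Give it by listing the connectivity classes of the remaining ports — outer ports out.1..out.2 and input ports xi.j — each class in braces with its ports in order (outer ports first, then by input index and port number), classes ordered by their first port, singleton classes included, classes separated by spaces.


{out.1, x1.2, x2.1, x3.1} {out.2} {x1.1} {x2.2} {x3.2}

Reachability decides: close wires over d2-identified ports.
after d1, the pattern on (x1, x3) reads {out.1, x1.2, x3.1} {out.2} {x1.1} {x3.2} (out.j = its outer ports)
after d2, the pattern on (x1, x3, x2) reads {out.1, x1.2, x2.1, x3.1} {out.2} {x1.1} {x2.2} {x3.2} (out.j = its outer ports)


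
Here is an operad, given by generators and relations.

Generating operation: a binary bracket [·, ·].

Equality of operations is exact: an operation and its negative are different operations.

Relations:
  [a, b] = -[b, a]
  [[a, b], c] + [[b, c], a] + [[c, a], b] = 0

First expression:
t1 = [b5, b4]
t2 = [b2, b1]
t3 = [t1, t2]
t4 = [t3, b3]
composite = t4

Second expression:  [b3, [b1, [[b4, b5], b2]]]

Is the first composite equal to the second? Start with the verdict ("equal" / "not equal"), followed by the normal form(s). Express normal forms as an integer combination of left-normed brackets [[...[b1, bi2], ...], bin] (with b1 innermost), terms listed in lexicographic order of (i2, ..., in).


not equal: they reduce to -[[[[b1, b2], b4], b5], b3] + [[[[b1, b2], b5], b4], b3] and [[[[b1, b2], b4], b5], b3] - [[[[b1, b2], b5], b4], b3] - [[[[b1, b4], b5], b2], b3] + [[[[b1, b5], b4], b2], b3]

The first expression, normalized: -[[[[b1, b2], b4], b5], b3] + [[[[b1, b2], b5], b4], b3]
The second expression, normalized: [[[[b1, b2], b4], b5], b3] - [[[[b1, b2], b5], b4], b3] - [[[[b1, b4], b5], b2], b3] + [[[[b1, b5], b4], b2], b3]
They disagree, so not equal.


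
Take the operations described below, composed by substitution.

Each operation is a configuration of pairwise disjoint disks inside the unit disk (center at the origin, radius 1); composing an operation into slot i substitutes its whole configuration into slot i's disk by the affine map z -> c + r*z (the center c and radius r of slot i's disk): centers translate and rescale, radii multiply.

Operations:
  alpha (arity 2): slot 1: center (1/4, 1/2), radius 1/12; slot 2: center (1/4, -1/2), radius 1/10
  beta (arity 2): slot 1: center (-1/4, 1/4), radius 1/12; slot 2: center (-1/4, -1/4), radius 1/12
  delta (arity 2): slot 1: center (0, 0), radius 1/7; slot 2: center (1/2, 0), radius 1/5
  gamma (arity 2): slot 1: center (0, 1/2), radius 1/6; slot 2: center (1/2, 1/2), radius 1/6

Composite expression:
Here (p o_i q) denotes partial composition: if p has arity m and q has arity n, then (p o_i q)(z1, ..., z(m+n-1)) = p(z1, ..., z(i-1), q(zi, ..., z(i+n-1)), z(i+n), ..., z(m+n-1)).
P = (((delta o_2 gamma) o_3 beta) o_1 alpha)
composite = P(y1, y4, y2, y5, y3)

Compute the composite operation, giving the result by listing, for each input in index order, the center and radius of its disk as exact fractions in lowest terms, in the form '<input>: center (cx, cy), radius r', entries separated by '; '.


y1: center (1/28, 1/14), radius 1/84; y2: center (1/2, 1/10), radius 1/30; y3: center (71/120, 11/120), radius 1/360; y4: center (1/28, -1/14), radius 1/70; y5: center (71/120, 13/120), radius 1/360

Affine substitution under delta: radii multiply and y-centers shift.
tracing y1 down its 2-map path: center (1/28, 1/14), radius 1/84
tracing y4 down its 2-map path: center (1/28, -1/14), radius 1/70
tracing y2 down its 2-map path: center (1/2, 1/10), radius 1/30
tracing y5 down its 3-map path: center (71/120, 13/120), radius 1/360
tracing y3 down its 3-map path: center (71/120, 11/120), radius 1/360


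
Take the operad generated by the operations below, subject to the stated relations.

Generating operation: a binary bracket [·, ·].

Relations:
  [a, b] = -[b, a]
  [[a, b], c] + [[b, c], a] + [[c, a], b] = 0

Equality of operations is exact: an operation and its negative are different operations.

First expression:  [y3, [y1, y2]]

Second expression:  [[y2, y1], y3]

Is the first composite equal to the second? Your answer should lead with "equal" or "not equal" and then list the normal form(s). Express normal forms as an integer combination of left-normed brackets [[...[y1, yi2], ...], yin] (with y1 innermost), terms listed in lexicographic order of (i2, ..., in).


equal — both sides give -[[y1, y2], y3]

Normal form of the first expression: -[[y1, y2], y3]
Normal form of the second expression: -[[y1, y2], y3]
Both agree, so they are equal.


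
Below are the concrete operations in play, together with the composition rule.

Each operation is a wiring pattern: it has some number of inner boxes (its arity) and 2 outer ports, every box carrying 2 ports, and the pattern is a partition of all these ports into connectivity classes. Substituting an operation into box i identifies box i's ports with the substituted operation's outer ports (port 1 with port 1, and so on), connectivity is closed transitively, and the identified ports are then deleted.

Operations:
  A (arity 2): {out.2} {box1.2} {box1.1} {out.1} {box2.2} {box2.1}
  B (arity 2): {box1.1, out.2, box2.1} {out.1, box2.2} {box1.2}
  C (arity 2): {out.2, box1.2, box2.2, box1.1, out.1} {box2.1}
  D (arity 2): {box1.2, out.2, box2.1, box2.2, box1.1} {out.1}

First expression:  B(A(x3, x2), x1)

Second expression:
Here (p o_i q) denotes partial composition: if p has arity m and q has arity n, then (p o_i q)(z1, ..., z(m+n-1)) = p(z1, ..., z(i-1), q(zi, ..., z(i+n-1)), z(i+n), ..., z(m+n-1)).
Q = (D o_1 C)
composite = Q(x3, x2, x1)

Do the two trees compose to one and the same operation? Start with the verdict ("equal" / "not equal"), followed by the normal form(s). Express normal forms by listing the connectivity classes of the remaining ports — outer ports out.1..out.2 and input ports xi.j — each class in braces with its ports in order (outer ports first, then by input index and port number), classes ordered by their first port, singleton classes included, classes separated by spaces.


not equal — first {out.1, x1.2} {out.2, x1.1} {x2.1} {x2.2} {x3.1} {x3.2}, second {out.1} {out.2, x1.1, x1.2, x2.2, x3.1, x3.2} {x2.1}

The first expression, normalized: {out.1, x1.2} {out.2, x1.1} {x2.1} {x2.2} {x3.1} {x3.2}
The second expression, normalized: {out.1} {out.2, x1.1, x1.2, x2.2, x3.1, x3.2} {x2.1}
Distinct normal forms: not equal.


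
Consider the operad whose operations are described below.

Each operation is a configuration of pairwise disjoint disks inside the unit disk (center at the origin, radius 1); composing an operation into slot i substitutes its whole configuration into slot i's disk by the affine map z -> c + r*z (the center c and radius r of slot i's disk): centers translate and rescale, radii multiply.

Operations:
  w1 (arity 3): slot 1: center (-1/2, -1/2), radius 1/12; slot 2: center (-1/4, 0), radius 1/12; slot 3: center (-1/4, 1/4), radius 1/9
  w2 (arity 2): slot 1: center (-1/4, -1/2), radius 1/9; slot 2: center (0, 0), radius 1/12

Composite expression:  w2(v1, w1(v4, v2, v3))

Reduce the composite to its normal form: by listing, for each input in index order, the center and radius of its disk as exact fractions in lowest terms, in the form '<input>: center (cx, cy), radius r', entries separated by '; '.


v1: center (-1/4, -1/2), radius 1/9; v2: center (-1/48, 0), radius 1/144; v3: center (-1/48, 1/48), radius 1/108; v4: center (-1/24, -1/24), radius 1/144

Only the slot chain above each v matters under w2; compose those maps.
v1: after 1 affine step, its disk has center (-1/4, -1/2), radius 1/9
v4: after 2 affine steps, its disk has center (-1/24, -1/24), radius 1/144
v2: after 2 affine steps, its disk has center (-1/48, 0), radius 1/144
v3: after 2 affine steps, its disk has center (-1/48, 1/48), radius 1/108
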